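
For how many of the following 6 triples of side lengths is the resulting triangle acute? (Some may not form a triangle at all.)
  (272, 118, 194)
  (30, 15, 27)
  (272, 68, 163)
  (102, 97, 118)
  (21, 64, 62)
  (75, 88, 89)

(272,118,194): 118²+194² = 51560 < 73984 = 272² → obtuse
(30,15,27): 15²+27² = 954 > 900 = 30² → acute
(272,68,163): 68+163 ≤ 272, not a triangle
(102,97,118): 97²+102² = 19813 > 13924 = 118² → acute
(21,64,62): 21²+62² = 4285 > 4096 = 64² → acute
(75,88,89): 75²+88² = 13369 > 7921 = 89² → acute
4 of the 6 are acute.

4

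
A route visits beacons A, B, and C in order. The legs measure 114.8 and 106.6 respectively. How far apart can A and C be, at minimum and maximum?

By the triangle inequality, |114.8 − 106.6| ≤ AC ≤ 114.8 + 106.6.

8.2 ≤ AC ≤ 221.4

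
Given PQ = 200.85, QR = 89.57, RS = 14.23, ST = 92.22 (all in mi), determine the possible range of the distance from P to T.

4.83 ≤ PT ≤ 396.87 mi

The maximum is all hops collinear in one direction: 200.85 + 89.57 + 14.23 + 92.22 = 396.87.
The longest hop is 200.85; the others sum to 196.02. Folding the others back against it leaves at least 200.85 − 196.02 = 4.83.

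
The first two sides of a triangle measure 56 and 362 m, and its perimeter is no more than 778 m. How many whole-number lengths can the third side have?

Triangle inequality: 306 < x < 418. Perimeter ≤ 778 gives x ≤ 778 − 56 − 362 = 360.
So 306 < x ≤ 360; integers 307 through 360: 54 values.

54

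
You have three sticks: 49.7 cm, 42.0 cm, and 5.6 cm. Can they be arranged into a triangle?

The longest side is 49.7, but the other two sum to only 47.6.
47.6 < 49.7, so the triangle inequality fails.

No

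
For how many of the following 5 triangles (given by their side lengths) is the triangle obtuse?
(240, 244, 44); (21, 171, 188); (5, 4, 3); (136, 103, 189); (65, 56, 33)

2

(240,244,44): 44²+240² = 59536 = 244² → right
(21,171,188): 21²+171² = 29682 < 35344 = 188² → obtuse
(5,4,3): 3²+4² = 25 = 5² → right
(136,103,189): 103²+136² = 29105 < 35721 = 189² → obtuse
(65,56,33): 33²+56² = 4225 = 65² → right
2 of the 5 are obtuse.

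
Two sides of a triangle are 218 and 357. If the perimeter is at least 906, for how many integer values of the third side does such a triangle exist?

244

Triangle inequality: 139 < x < 575. Perimeter ≥ 906 gives x ≥ 906 − 218 − 357 = 331.
So 331 ≤ x < 575; integers 331 through 574: 244 values.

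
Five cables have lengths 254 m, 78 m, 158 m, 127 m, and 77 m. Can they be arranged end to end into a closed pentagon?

A pentagon exists iff every side is shorter than the sum of the others — equivalently, the longest side is less than the sum of the rest.
Longest side 254 < 440 (sum of the remaining 4), so yes.

Yes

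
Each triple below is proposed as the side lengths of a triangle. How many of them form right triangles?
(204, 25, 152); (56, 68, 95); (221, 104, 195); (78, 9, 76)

(204,25,152): 25+152 ≤ 204, not a triangle
(56,68,95): 56²+68² = 7760 < 9025 = 95² → obtuse
(221,104,195): 104²+195² = 48841 = 221² → right
(78,9,76): 9²+76² = 5857 < 6084 = 78² → obtuse
1 of the 4 is right.

1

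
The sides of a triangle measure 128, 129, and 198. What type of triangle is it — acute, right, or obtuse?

obtuse

Compare the square of the longest side to the sum of squares of the other two: 128² + 129² = 33025 < 39204 = 198².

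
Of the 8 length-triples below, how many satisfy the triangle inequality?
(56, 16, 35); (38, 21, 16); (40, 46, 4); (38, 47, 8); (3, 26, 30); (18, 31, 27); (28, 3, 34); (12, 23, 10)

1

(16,35,56): 16+35 ≤ 56 → not valid
(16,21,38): 16+21 ≤ 38 → not valid
(4,40,46): 4+40 ≤ 46 → not valid
(8,38,47): 8+38 ≤ 47 → not valid
(3,26,30): 3+26 ≤ 30 → not valid
(18,27,31): 18+27 > 31 → valid
(3,28,34): 3+28 ≤ 34 → not valid
(10,12,23): 10+12 ≤ 23 → not valid
1 of the 8 triples forms a triangle.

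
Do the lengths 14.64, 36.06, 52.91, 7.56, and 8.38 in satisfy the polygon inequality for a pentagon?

Yes

A pentagon exists iff every side is shorter than the sum of the others — equivalently, the longest side is less than the sum of the rest.
Longest side 52.91 < 66.64 (sum of the remaining 4), so yes.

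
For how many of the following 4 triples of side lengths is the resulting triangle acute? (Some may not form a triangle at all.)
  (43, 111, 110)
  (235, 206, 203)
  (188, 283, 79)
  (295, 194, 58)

2

(43,111,110): 43²+110² = 13949 > 12321 = 111² → acute
(235,206,203): 203²+206² = 83645 > 55225 = 235² → acute
(188,283,79): 79+188 ≤ 283, not a triangle
(295,194,58): 58+194 ≤ 295, not a triangle
2 of the 4 are acute.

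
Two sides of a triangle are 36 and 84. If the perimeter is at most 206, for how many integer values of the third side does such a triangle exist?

Triangle inequality: 48 < x < 120. Perimeter ≤ 206 gives x ≤ 206 − 36 − 84 = 86.
So 48 < x ≤ 86; integers 49 through 86: 38 values.

38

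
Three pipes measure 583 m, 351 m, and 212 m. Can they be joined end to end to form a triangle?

No

The longest side is 583, but the other two sum to only 563.
563 < 583, so the triangle inequality fails.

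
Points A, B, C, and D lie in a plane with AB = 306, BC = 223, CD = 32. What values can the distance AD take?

51 ≤ AD ≤ 561

The maximum is all hops collinear in one direction: 306 + 223 + 32 = 561.
The longest hop is 306; the others sum to 255. Folding the others back against it leaves at least 306 − 255 = 51.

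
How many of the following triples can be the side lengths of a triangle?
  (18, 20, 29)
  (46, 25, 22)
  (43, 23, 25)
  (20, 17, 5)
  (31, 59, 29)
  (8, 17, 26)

5

(18,20,29): 18+20 > 29 → valid
(22,25,46): 22+25 > 46 → valid
(23,25,43): 23+25 > 43 → valid
(5,17,20): 5+17 > 20 → valid
(29,31,59): 29+31 > 59 → valid
(8,17,26): 8+17 ≤ 26 → not valid
5 of the 6 triples form a triangle.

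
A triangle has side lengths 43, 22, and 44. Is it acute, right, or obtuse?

Compare the square of the longest side to the sum of squares of the other two: 22² + 43² = 2333 > 1936 = 44².

acute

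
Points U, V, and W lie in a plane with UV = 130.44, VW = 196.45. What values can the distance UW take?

By the triangle inequality, |130.44 − 196.45| ≤ UW ≤ 130.44 + 196.45.

66.01 ≤ UW ≤ 326.89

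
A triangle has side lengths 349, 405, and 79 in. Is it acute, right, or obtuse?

Compare the square of the longest side to the sum of squares of the other two: 79² + 349² = 128042 < 164025 = 405².

obtuse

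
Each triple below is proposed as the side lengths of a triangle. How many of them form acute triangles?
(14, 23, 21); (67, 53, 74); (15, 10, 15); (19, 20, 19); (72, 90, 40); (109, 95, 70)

5

(14,23,21): 14²+21² = 637 > 529 = 23² → acute
(67,53,74): 53²+67² = 7298 > 5476 = 74² → acute
(15,10,15): 10²+15² = 325 > 225 = 15² → acute
(19,20,19): 19²+19² = 722 > 400 = 20² → acute
(72,90,40): 40²+72² = 6784 < 8100 = 90² → obtuse
(109,95,70): 70²+95² = 13925 > 11881 = 109² → acute
5 of the 6 are acute.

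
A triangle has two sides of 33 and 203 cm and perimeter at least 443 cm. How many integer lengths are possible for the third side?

Triangle inequality: 170 < x < 236. Perimeter ≥ 443 gives x ≥ 443 − 33 − 203 = 207.
So 207 ≤ x < 236; integers 207 through 235: 29 values.

29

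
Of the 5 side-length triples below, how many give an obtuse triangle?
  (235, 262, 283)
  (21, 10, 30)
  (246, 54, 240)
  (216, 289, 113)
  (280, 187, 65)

(235,262,283): 235²+262² = 123869 > 80089 = 283² → acute
(21,10,30): 10²+21² = 541 < 900 = 30² → obtuse
(246,54,240): 54²+240² = 60516 = 246² → right
(216,289,113): 113²+216² = 59425 < 83521 = 289² → obtuse
(280,187,65): 65+187 ≤ 280, not a triangle
2 of the 5 are obtuse.

2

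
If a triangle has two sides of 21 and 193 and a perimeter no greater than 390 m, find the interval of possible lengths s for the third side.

Triangle inequality alone gives 172 < s < 214.
The perimeter condition gives s ≤ 390 − 21 − 193 = 176.
Intersecting the two: 172 < s ≤ 176.

172 < s ≤ 176 m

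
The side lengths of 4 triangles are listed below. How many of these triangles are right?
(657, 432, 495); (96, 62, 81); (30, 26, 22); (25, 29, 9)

(657,432,495): 432²+495² = 431649 = 657² → right
(96,62,81): 62²+81² = 10405 > 9216 = 96² → acute
(30,26,22): 22²+26² = 1160 > 900 = 30² → acute
(25,29,9): 9²+25² = 706 < 841 = 29² → obtuse
1 of the 4 is right.

1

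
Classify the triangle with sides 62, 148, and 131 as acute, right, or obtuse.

Compare the square of the longest side to the sum of squares of the other two: 62² + 131² = 21005 < 21904 = 148².

obtuse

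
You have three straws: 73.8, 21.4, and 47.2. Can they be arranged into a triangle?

No

The longest side is 73.8, but the other two sum to only 68.6.
68.6 < 73.8, so the triangle inequality fails.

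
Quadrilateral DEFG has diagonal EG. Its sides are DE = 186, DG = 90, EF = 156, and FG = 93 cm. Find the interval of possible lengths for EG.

From triangle DEG: |186 − 90| < EG < 186 + 90, i.e. 96 < EG < 276.
From triangle FEG: 63 < EG < 249.
Both must hold, so EG lies in the intersection.

96 < EG < 249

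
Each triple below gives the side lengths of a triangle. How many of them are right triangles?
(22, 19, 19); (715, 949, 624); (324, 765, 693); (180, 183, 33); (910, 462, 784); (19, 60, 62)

4

(22,19,19): 19²+19² = 722 > 484 = 22² → acute
(715,949,624): 624²+715² = 900601 = 949² → right
(324,765,693): 324²+693² = 585225 = 765² → right
(180,183,33): 33²+180² = 33489 = 183² → right
(910,462,784): 462²+784² = 828100 = 910² → right
(19,60,62): 19²+60² = 3961 > 3844 = 62² → acute
4 of the 6 are right.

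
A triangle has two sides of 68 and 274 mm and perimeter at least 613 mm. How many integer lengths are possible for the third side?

Triangle inequality: 206 < x < 342. Perimeter ≥ 613 gives x ≥ 613 − 68 − 274 = 271.
So 271 ≤ x < 342; integers 271 through 341: 71 values.

71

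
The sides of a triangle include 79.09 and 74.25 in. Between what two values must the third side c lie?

By the triangle inequality, c must be less than 79.09 + 74.25 = 153.34 and greater than |79.09 − 74.25| = 4.84.

4.84 < c < 153.34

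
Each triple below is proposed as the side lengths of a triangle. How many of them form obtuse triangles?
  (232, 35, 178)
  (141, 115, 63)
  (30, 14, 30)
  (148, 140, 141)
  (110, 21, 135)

(232,35,178): 35+178 ≤ 232, not a triangle
(141,115,63): 63²+115² = 17194 < 19881 = 141² → obtuse
(30,14,30): 14²+30² = 1096 > 900 = 30² → acute
(148,140,141): 140²+141² = 39481 > 21904 = 148² → acute
(110,21,135): 21+110 ≤ 135, not a triangle
1 of the 5 is obtuse.

1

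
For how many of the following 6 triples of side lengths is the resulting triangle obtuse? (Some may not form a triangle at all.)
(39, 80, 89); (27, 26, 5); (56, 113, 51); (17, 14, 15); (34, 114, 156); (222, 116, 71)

1

(39,80,89): 39²+80² = 7921 = 89² → right
(27,26,5): 5²+26² = 701 < 729 = 27² → obtuse
(56,113,51): 51+56 ≤ 113, not a triangle
(17,14,15): 14²+15² = 421 > 289 = 17² → acute
(34,114,156): 34+114 ≤ 156, not a triangle
(222,116,71): 71+116 ≤ 222, not a triangle
1 of the 6 is obtuse.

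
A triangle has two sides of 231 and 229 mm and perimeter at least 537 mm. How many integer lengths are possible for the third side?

Triangle inequality: 2 < x < 460. Perimeter ≥ 537 gives x ≥ 537 − 231 − 229 = 77.
So 77 ≤ x < 460; integers 77 through 459: 383 values.

383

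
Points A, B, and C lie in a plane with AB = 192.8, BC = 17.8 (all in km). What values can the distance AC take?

175.0 ≤ AC ≤ 210.6 km

By the triangle inequality, |192.8 − 17.8| ≤ AC ≤ 192.8 + 17.8.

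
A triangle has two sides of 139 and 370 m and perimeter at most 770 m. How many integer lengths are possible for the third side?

30

Triangle inequality: 231 < x < 509. Perimeter ≤ 770 gives x ≤ 770 − 139 − 370 = 261.
So 231 < x ≤ 261; integers 232 through 261: 30 values.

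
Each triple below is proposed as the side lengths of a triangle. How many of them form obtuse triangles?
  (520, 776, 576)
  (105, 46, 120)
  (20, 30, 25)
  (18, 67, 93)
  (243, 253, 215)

(520,776,576): 520²+576² = 602176 = 776² → right
(105,46,120): 46²+105² = 13141 < 14400 = 120² → obtuse
(20,30,25): 20²+25² = 1025 > 900 = 30² → acute
(18,67,93): 18+67 ≤ 93, not a triangle
(243,253,215): 215²+243² = 105274 > 64009 = 253² → acute
1 of the 5 is obtuse.

1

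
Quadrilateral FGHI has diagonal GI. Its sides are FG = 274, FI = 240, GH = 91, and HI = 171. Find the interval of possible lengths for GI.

From triangle FGI: |274 − 240| < GI < 274 + 240, i.e. 34 < GI < 514.
From triangle HGI: 80 < GI < 262.
Both must hold, so GI lies in the intersection.

80 < GI < 262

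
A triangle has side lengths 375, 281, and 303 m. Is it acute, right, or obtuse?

acute

Compare the square of the longest side to the sum of squares of the other two: 281² + 303² = 170770 > 140625 = 375².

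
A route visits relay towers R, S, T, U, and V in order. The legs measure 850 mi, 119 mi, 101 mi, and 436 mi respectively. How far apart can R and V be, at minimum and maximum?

The maximum is all hops collinear in one direction: 850 + 119 + 101 + 436 = 1506.
The longest hop is 850; the others sum to 656. Folding the others back against it leaves at least 850 − 656 = 194.

194 ≤ RV ≤ 1506 mi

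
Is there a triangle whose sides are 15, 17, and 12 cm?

Yes

The longest side is 17, and the other two sum to 27.
Since 27 > 17, the triangle inequality holds.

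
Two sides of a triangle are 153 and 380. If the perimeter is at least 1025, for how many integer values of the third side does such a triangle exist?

Triangle inequality: 227 < x < 533. Perimeter ≥ 1025 gives x ≥ 1025 − 153 − 380 = 492.
So 492 ≤ x < 533; integers 492 through 532: 41 values.

41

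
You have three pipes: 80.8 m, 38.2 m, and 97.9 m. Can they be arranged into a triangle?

Yes

The longest side is 97.9, and the other two sum to 119.0.
Since 119.0 > 97.9, the triangle inequality holds.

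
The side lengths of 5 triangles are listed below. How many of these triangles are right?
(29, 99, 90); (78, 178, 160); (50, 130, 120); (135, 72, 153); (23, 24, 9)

3

(29,99,90): 29²+90² = 8941 < 9801 = 99² → obtuse
(78,178,160): 78²+160² = 31684 = 178² → right
(50,130,120): 50²+120² = 16900 = 130² → right
(135,72,153): 72²+135² = 23409 = 153² → right
(23,24,9): 9²+23² = 610 > 576 = 24² → acute
3 of the 5 are right.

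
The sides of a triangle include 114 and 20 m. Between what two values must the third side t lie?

By the triangle inequality, t must be less than 114 + 20 = 134 and greater than |114 − 20| = 94.

94 < t < 134 (m)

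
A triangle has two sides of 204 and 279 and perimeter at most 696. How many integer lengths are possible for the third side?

138

Triangle inequality: 75 < x < 483. Perimeter ≤ 696 gives x ≤ 696 − 204 − 279 = 213.
So 75 < x ≤ 213; integers 76 through 213: 138 values.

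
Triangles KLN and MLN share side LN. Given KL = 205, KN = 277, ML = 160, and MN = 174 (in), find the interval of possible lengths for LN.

72 < LN < 334

From triangle KLN: |205 − 277| < LN < 205 + 277, i.e. 72 < LN < 482.
From triangle MLN: 14 < LN < 334.
Both must hold, so LN lies in the intersection.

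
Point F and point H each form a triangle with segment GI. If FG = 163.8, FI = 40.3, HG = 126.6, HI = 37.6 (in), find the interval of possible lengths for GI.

From triangle FGI: |163.8 − 40.3| < GI < 163.8 + 40.3, i.e. 123.5 < GI < 204.1.
From triangle HGI: 89.0 < GI < 164.2.
Both must hold, so GI lies in the intersection.

123.5 < GI < 164.2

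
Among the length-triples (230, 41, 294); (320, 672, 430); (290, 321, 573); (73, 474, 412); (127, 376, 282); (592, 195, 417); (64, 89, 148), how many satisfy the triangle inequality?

(41,230,294): 41+230 ≤ 294 → not valid
(320,430,672): 320+430 > 672 → valid
(290,321,573): 290+321 > 573 → valid
(73,412,474): 73+412 > 474 → valid
(127,282,376): 127+282 > 376 → valid
(195,417,592): 195+417 > 592 → valid
(64,89,148): 64+89 > 148 → valid
6 of the 7 triples form a triangle.

6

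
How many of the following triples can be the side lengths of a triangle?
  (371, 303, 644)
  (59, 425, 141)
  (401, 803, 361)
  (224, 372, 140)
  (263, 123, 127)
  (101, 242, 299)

2

(303,371,644): 303+371 > 644 → valid
(59,141,425): 59+141 ≤ 425 → not valid
(361,401,803): 361+401 ≤ 803 → not valid
(140,224,372): 140+224 ≤ 372 → not valid
(123,127,263): 123+127 ≤ 263 → not valid
(101,242,299): 101+242 > 299 → valid
2 of the 6 triples form a triangle.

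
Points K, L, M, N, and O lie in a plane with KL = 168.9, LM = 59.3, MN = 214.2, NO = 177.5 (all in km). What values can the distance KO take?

The maximum is all hops collinear in one direction: 168.9 + 59.3 + 214.2 + 177.5 = 619.9.
The longest hop is 214.2; the others sum to 405.7. Since 214.2 ≤ 405.7, the path can fold back on itself completely, so the minimum distance is 0.

0 ≤ KO ≤ 619.9 km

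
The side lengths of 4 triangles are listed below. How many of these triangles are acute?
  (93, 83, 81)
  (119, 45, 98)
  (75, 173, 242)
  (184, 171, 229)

(93,83,81): 81²+83² = 13450 > 8649 = 93² → acute
(119,45,98): 45²+98² = 11629 < 14161 = 119² → obtuse
(75,173,242): 75²+173² = 35554 < 58564 = 242² → obtuse
(184,171,229): 171²+184² = 63097 > 52441 = 229² → acute
2 of the 4 are acute.

2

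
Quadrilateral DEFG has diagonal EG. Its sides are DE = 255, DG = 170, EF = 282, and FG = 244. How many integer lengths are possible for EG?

339

From triangle DEG: 85 < EG < 425.
From triangle FEG: 38 < EG < 526.
Intersection: 85 < EG < 425, so integers 86 through 424: 339 values.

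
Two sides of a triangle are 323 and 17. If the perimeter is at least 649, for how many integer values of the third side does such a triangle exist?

31

Triangle inequality: 306 < x < 340. Perimeter ≥ 649 gives x ≥ 649 − 323 − 17 = 309.
So 309 ≤ x < 340; integers 309 through 339: 31 values.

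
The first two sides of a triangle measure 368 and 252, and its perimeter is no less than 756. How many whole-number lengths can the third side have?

Triangle inequality: 116 < x < 620. Perimeter ≥ 756 gives x ≥ 756 − 368 − 252 = 136.
So 136 ≤ x < 620; integers 136 through 619: 484 values.

484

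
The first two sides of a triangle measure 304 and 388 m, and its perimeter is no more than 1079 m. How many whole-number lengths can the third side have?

Triangle inequality: 84 < x < 692. Perimeter ≤ 1079 gives x ≤ 1079 − 304 − 388 = 387.
So 84 < x ≤ 387; integers 85 through 387: 303 values.

303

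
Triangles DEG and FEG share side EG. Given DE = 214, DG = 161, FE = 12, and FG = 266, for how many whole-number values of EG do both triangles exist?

From triangle DEG: 53 < EG < 375.
From triangle FEG: 254 < EG < 278.
Intersection: 254 < EG < 278, so integers 255 through 277: 23 values.

23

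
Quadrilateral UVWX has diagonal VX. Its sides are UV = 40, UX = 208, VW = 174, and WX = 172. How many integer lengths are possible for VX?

79

From triangle UVX: 168 < VX < 248.
From triangle WVX: 2 < VX < 346.
Intersection: 168 < VX < 248, so integers 169 through 247: 79 values.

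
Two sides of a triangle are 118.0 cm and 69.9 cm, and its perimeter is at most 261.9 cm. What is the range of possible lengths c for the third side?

48.1 < c ≤ 74.0

Triangle inequality alone gives 48.1 < c < 187.9.
The perimeter condition gives c ≤ 261.9 − 118.0 − 69.9 = 74.0.
Intersecting the two: 48.1 < c ≤ 74.0.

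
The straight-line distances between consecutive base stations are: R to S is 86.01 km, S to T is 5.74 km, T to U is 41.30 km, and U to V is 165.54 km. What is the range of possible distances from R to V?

32.49 ≤ RV ≤ 298.59 km

The maximum is all hops collinear in one direction: 86.01 + 5.74 + 41.30 + 165.54 = 298.59.
The longest hop is 165.54; the others sum to 133.05. Folding the others back against it leaves at least 165.54 − 133.05 = 32.49.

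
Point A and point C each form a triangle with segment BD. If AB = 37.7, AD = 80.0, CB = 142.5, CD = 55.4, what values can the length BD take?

87.1 < BD < 117.7

From triangle ABD: |37.7 − 80.0| < BD < 37.7 + 80.0, i.e. 42.3 < BD < 117.7.
From triangle CBD: 87.1 < BD < 197.9.
Both must hold, so BD lies in the intersection.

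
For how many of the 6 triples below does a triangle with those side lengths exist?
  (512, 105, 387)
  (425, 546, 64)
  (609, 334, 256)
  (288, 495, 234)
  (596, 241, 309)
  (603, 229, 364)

(105,387,512): 105+387 ≤ 512 → not valid
(64,425,546): 64+425 ≤ 546 → not valid
(256,334,609): 256+334 ≤ 609 → not valid
(234,288,495): 234+288 > 495 → valid
(241,309,596): 241+309 ≤ 596 → not valid
(229,364,603): 229+364 ≤ 603 → not valid
1 of the 6 triples forms a triangle.

1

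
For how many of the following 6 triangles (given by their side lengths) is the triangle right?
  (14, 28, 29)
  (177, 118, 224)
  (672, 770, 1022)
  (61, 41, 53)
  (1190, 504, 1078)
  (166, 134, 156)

2

(14,28,29): 14²+28² = 980 > 841 = 29² → acute
(177,118,224): 118²+177² = 45253 < 50176 = 224² → obtuse
(672,770,1022): 672²+770² = 1044484 = 1022² → right
(61,41,53): 41²+53² = 4490 > 3721 = 61² → acute
(1190,504,1078): 504²+1078² = 1416100 = 1190² → right
(166,134,156): 134²+156² = 42292 > 27556 = 166² → acute
2 of the 6 are right.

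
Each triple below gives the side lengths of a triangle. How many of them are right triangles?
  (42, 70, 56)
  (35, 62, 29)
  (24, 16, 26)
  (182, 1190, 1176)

2

(42,70,56): 42²+56² = 4900 = 70² → right
(35,62,29): 29²+35² = 2066 < 3844 = 62² → obtuse
(24,16,26): 16²+24² = 832 > 676 = 26² → acute
(182,1190,1176): 182²+1176² = 1416100 = 1190² → right
2 of the 4 are right.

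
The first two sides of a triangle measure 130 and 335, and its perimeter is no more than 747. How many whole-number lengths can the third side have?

Triangle inequality: 205 < x < 465. Perimeter ≤ 747 gives x ≤ 747 − 130 − 335 = 282.
So 205 < x ≤ 282; integers 206 through 282: 77 values.

77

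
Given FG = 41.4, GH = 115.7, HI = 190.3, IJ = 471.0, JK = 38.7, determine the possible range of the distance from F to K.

84.9 ≤ FK ≤ 857.1

The maximum is all hops collinear in one direction: 41.4 + 115.7 + 190.3 + 471.0 + 38.7 = 857.1.
The longest hop is 471.0; the others sum to 386.1. Folding the others back against it leaves at least 471.0 − 386.1 = 84.9.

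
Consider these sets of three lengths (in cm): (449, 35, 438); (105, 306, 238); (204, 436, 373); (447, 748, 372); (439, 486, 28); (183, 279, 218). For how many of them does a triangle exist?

(35,438,449): 35+438 > 449 → valid
(105,238,306): 105+238 > 306 → valid
(204,373,436): 204+373 > 436 → valid
(372,447,748): 372+447 > 748 → valid
(28,439,486): 28+439 ≤ 486 → not valid
(183,218,279): 183+218 > 279 → valid
5 of the 6 triples form a triangle.

5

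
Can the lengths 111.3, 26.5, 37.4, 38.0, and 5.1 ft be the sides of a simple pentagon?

No

For a pentagon, each side must be shorter than the sum of the others.
Here the longest side is 111.3, but the remaining 4 sides sum to only 107.0.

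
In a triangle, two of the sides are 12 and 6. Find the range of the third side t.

6 < t < 18

By the triangle inequality, t must be less than 12 + 6 = 18 and greater than |12 − 6| = 6.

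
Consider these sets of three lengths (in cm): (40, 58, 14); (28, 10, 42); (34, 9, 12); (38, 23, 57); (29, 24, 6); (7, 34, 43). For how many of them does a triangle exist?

(14,40,58): 14+40 ≤ 58 → not valid
(10,28,42): 10+28 ≤ 42 → not valid
(9,12,34): 9+12 ≤ 34 → not valid
(23,38,57): 23+38 > 57 → valid
(6,24,29): 6+24 > 29 → valid
(7,34,43): 7+34 ≤ 43 → not valid
2 of the 6 triples form a triangle.

2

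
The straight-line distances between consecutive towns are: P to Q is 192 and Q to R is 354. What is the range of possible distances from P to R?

162 ≤ PR ≤ 546

By the triangle inequality, |192 − 354| ≤ PR ≤ 192 + 354.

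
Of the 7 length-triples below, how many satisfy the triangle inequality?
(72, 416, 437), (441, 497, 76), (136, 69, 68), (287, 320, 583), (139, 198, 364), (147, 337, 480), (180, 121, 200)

(72,416,437): 72+416 > 437 → valid
(76,441,497): 76+441 > 497 → valid
(68,69,136): 68+69 > 136 → valid
(287,320,583): 287+320 > 583 → valid
(139,198,364): 139+198 ≤ 364 → not valid
(147,337,480): 147+337 > 480 → valid
(121,180,200): 121+180 > 200 → valid
6 of the 7 triples form a triangle.

6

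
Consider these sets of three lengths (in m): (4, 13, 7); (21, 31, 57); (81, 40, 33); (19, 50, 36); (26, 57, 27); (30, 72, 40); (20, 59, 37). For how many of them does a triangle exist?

1

(4,7,13): 4+7 ≤ 13 → not valid
(21,31,57): 21+31 ≤ 57 → not valid
(33,40,81): 33+40 ≤ 81 → not valid
(19,36,50): 19+36 > 50 → valid
(26,27,57): 26+27 ≤ 57 → not valid
(30,40,72): 30+40 ≤ 72 → not valid
(20,37,59): 20+37 ≤ 59 → not valid
1 of the 7 triples forms a triangle.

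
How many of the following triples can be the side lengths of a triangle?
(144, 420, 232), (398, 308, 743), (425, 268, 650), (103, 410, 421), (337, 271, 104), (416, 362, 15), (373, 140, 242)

(144,232,420): 144+232 ≤ 420 → not valid
(308,398,743): 308+398 ≤ 743 → not valid
(268,425,650): 268+425 > 650 → valid
(103,410,421): 103+410 > 421 → valid
(104,271,337): 104+271 > 337 → valid
(15,362,416): 15+362 ≤ 416 → not valid
(140,242,373): 140+242 > 373 → valid
4 of the 7 triples form a triangle.

4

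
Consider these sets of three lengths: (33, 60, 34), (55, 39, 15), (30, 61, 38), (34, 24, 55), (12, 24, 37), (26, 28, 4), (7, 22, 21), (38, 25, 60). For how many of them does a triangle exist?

6

(33,34,60): 33+34 > 60 → valid
(15,39,55): 15+39 ≤ 55 → not valid
(30,38,61): 30+38 > 61 → valid
(24,34,55): 24+34 > 55 → valid
(12,24,37): 12+24 ≤ 37 → not valid
(4,26,28): 4+26 > 28 → valid
(7,21,22): 7+21 > 22 → valid
(25,38,60): 25+38 > 60 → valid
6 of the 8 triples form a triangle.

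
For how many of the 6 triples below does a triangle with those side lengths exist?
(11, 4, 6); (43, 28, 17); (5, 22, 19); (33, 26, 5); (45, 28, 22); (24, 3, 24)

4

(4,6,11): 4+6 ≤ 11 → not valid
(17,28,43): 17+28 > 43 → valid
(5,19,22): 5+19 > 22 → valid
(5,26,33): 5+26 ≤ 33 → not valid
(22,28,45): 22+28 > 45 → valid
(3,24,24): 3+24 > 24 → valid
4 of the 6 triples form a triangle.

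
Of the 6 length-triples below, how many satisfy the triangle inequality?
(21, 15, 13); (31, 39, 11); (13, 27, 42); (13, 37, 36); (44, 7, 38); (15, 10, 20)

(13,15,21): 13+15 > 21 → valid
(11,31,39): 11+31 > 39 → valid
(13,27,42): 13+27 ≤ 42 → not valid
(13,36,37): 13+36 > 37 → valid
(7,38,44): 7+38 > 44 → valid
(10,15,20): 10+15 > 20 → valid
5 of the 6 triples form a triangle.

5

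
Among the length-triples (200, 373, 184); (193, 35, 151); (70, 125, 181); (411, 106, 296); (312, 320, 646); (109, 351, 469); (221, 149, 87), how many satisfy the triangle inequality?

(184,200,373): 184+200 > 373 → valid
(35,151,193): 35+151 ≤ 193 → not valid
(70,125,181): 70+125 > 181 → valid
(106,296,411): 106+296 ≤ 411 → not valid
(312,320,646): 312+320 ≤ 646 → not valid
(109,351,469): 109+351 ≤ 469 → not valid
(87,149,221): 87+149 > 221 → valid
3 of the 7 triples form a triangle.

3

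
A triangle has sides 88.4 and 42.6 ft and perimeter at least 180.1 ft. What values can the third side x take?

Triangle inequality alone gives 45.8 < x < 131.0.
The perimeter condition gives x ≥ 180.1 − 88.4 − 42.6 = 49.1.
Intersecting the two: 49.1 ≤ x < 131.0.

49.1 ≤ x < 131.0 ft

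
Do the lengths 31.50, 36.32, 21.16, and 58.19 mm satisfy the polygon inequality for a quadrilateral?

Yes

A quadrilateral exists iff every side is shorter than the sum of the others — equivalently, the longest side is less than the sum of the rest.
Longest side 58.19 < 88.98 (sum of the remaining 3), so yes.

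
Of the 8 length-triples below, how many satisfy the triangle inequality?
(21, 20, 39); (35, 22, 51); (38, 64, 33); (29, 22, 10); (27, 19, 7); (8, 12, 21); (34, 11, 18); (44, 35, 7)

(20,21,39): 20+21 > 39 → valid
(22,35,51): 22+35 > 51 → valid
(33,38,64): 33+38 > 64 → valid
(10,22,29): 10+22 > 29 → valid
(7,19,27): 7+19 ≤ 27 → not valid
(8,12,21): 8+12 ≤ 21 → not valid
(11,18,34): 11+18 ≤ 34 → not valid
(7,35,44): 7+35 ≤ 44 → not valid
4 of the 8 triples form a triangle.

4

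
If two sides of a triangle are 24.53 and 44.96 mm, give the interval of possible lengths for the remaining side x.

By the triangle inequality, x must be less than 24.53 + 44.96 = 69.49 and greater than |24.53 − 44.96| = 20.43.

20.43 < x < 69.49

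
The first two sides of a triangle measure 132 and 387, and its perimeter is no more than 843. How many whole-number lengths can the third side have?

Triangle inequality: 255 < x < 519. Perimeter ≤ 843 gives x ≤ 843 − 132 − 387 = 324.
So 255 < x ≤ 324; integers 256 through 324: 69 values.

69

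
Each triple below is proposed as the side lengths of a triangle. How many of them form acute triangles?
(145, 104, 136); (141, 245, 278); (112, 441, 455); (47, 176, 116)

2

(145,104,136): 104²+136² = 29312 > 21025 = 145² → acute
(141,245,278): 141²+245² = 79906 > 77284 = 278² → acute
(112,441,455): 112²+441² = 207025 = 455² → right
(47,176,116): 47+116 ≤ 176, not a triangle
2 of the 4 are acute.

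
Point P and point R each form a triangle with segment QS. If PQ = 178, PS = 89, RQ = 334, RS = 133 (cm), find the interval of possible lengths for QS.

201 < QS < 267

From triangle PQS: |178 − 89| < QS < 178 + 89, i.e. 89 < QS < 267.
From triangle RQS: 201 < QS < 467.
Both must hold, so QS lies in the intersection.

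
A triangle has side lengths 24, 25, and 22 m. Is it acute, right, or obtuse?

Compare the square of the longest side to the sum of squares of the other two: 22² + 24² = 1060 > 625 = 25².

acute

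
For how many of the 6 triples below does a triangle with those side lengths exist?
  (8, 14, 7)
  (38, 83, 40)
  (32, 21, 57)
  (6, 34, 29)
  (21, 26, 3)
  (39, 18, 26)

3

(7,8,14): 7+8 > 14 → valid
(38,40,83): 38+40 ≤ 83 → not valid
(21,32,57): 21+32 ≤ 57 → not valid
(6,29,34): 6+29 > 34 → valid
(3,21,26): 3+21 ≤ 26 → not valid
(18,26,39): 18+26 > 39 → valid
3 of the 6 triples form a triangle.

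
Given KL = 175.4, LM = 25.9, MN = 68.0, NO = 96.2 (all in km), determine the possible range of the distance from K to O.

The maximum is all hops collinear in one direction: 175.4 + 25.9 + 68.0 + 96.2 = 365.5.
The longest hop is 175.4; the others sum to 190.1. Since 175.4 ≤ 190.1, the path can fold back on itself completely, so the minimum distance is 0.

0 ≤ KO ≤ 365.5 km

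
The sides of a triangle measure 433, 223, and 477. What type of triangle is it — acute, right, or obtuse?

acute

Compare the square of the longest side to the sum of squares of the other two: 223² + 433² = 237218 > 227529 = 477².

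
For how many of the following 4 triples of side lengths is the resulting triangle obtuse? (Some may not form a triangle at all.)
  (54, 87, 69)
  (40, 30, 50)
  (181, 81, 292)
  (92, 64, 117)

(54,87,69): 54²+69² = 7677 > 7569 = 87² → acute
(40,30,50): 30²+40² = 2500 = 50² → right
(181,81,292): 81+181 ≤ 292, not a triangle
(92,64,117): 64²+92² = 12560 < 13689 = 117² → obtuse
1 of the 4 is obtuse.

1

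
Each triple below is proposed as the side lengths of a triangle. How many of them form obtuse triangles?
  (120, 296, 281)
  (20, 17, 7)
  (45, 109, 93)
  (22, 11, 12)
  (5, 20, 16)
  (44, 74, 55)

(120,296,281): 120²+281² = 93361 > 87616 = 296² → acute
(20,17,7): 7²+17² = 338 < 400 = 20² → obtuse
(45,109,93): 45²+93² = 10674 < 11881 = 109² → obtuse
(22,11,12): 11²+12² = 265 < 484 = 22² → obtuse
(5,20,16): 5²+16² = 281 < 400 = 20² → obtuse
(44,74,55): 44²+55² = 4961 < 5476 = 74² → obtuse
5 of the 6 are obtuse.

5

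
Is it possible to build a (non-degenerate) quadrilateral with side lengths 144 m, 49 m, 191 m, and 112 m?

Yes

A quadrilateral exists iff every side is shorter than the sum of the others — equivalently, the longest side is less than the sum of the rest.
Longest side 191 < 305 (sum of the remaining 3), so yes.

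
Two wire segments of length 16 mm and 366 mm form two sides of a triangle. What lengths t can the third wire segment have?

350 < t < 382

By the triangle inequality, t must be less than 16 + 366 = 382 and greater than |16 − 366| = 350.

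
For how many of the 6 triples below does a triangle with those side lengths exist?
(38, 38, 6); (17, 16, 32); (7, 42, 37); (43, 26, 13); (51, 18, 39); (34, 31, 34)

(6,38,38): 6+38 > 38 → valid
(16,17,32): 16+17 > 32 → valid
(7,37,42): 7+37 > 42 → valid
(13,26,43): 13+26 ≤ 43 → not valid
(18,39,51): 18+39 > 51 → valid
(31,34,34): 31+34 > 34 → valid
5 of the 6 triples form a triangle.

5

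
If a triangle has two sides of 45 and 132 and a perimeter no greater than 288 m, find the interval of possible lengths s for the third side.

87 < s ≤ 111

Triangle inequality alone gives 87 < s < 177.
The perimeter condition gives s ≤ 288 − 45 − 132 = 111.
Intersecting the two: 87 < s ≤ 111.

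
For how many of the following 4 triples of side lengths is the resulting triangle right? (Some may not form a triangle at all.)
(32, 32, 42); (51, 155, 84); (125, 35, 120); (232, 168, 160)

2

(32,32,42): 32²+32² = 2048 > 1764 = 42² → acute
(51,155,84): 51+84 ≤ 155, not a triangle
(125,35,120): 35²+120² = 15625 = 125² → right
(232,168,160): 160²+168² = 53824 = 232² → right
2 of the 4 are right.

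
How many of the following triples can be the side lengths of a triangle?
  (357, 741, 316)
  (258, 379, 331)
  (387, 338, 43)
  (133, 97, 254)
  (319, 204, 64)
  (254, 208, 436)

2

(316,357,741): 316+357 ≤ 741 → not valid
(258,331,379): 258+331 > 379 → valid
(43,338,387): 43+338 ≤ 387 → not valid
(97,133,254): 97+133 ≤ 254 → not valid
(64,204,319): 64+204 ≤ 319 → not valid
(208,254,436): 208+254 > 436 → valid
2 of the 6 triples form a triangle.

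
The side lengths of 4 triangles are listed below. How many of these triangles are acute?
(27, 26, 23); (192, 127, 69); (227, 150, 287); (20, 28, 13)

(27,26,23): 23²+26² = 1205 > 729 = 27² → acute
(192,127,69): 69²+127² = 20890 < 36864 = 192² → obtuse
(227,150,287): 150²+227² = 74029 < 82369 = 287² → obtuse
(20,28,13): 13²+20² = 569 < 784 = 28² → obtuse
1 of the 4 is acute.

1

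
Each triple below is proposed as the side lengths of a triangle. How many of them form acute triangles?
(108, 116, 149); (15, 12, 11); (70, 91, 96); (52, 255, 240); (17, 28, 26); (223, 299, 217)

(108,116,149): 108²+116² = 25120 > 22201 = 149² → acute
(15,12,11): 11²+12² = 265 > 225 = 15² → acute
(70,91,96): 70²+91² = 13181 > 9216 = 96² → acute
(52,255,240): 52²+240² = 60304 < 65025 = 255² → obtuse
(17,28,26): 17²+26² = 965 > 784 = 28² → acute
(223,299,217): 217²+223² = 96818 > 89401 = 299² → acute
5 of the 6 are acute.

5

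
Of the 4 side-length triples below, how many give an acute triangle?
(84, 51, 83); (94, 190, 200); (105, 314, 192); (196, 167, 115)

(84,51,83): 51²+83² = 9490 > 7056 = 84² → acute
(94,190,200): 94²+190² = 44936 > 40000 = 200² → acute
(105,314,192): 105+192 ≤ 314, not a triangle
(196,167,115): 115²+167² = 41114 > 38416 = 196² → acute
3 of the 4 are acute.

3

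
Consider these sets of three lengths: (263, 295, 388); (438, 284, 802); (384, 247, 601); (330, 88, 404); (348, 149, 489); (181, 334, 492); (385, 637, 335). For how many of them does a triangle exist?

(263,295,388): 263+295 > 388 → valid
(284,438,802): 284+438 ≤ 802 → not valid
(247,384,601): 247+384 > 601 → valid
(88,330,404): 88+330 > 404 → valid
(149,348,489): 149+348 > 489 → valid
(181,334,492): 181+334 > 492 → valid
(335,385,637): 335+385 > 637 → valid
6 of the 7 triples form a triangle.

6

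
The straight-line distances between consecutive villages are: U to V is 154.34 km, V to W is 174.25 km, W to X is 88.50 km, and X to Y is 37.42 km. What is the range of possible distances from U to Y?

0 ≤ UY ≤ 454.51 km

The maximum is all hops collinear in one direction: 154.34 + 174.25 + 88.50 + 37.42 = 454.51.
The longest hop is 174.25; the others sum to 280.26. Since 174.25 ≤ 280.26, the path can fold back on itself completely, so the minimum distance is 0.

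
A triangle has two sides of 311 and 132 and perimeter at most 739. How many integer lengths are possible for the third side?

Triangle inequality: 179 < x < 443. Perimeter ≤ 739 gives x ≤ 739 − 311 − 132 = 296.
So 179 < x ≤ 296; integers 180 through 296: 117 values.

117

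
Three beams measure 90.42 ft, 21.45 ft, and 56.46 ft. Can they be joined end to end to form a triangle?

The longest side is 90.42, but the other two sum to only 77.91.
77.91 < 90.42, so the triangle inequality fails.

No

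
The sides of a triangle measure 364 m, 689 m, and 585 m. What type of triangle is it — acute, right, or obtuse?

right

Compare the square of the longest side to the sum of squares of the other two: 364² + 585² = 474721 = 689².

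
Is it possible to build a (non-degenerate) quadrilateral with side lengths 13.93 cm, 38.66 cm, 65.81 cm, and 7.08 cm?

For a quadrilateral, each side must be shorter than the sum of the others.
Here the longest side is 65.81, but the remaining 3 sides sum to only 59.67.

No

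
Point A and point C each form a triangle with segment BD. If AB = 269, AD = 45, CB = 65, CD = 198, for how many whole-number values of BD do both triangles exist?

From triangle ABD: 224 < BD < 314.
From triangle CBD: 133 < BD < 263.
Intersection: 224 < BD < 263, so integers 225 through 262: 38 values.

38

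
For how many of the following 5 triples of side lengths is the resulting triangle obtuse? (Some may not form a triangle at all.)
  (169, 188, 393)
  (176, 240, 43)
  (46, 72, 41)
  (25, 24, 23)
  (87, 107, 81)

1

(169,188,393): 169+188 ≤ 393, not a triangle
(176,240,43): 43+176 ≤ 240, not a triangle
(46,72,41): 41²+46² = 3797 < 5184 = 72² → obtuse
(25,24,23): 23²+24² = 1105 > 625 = 25² → acute
(87,107,81): 81²+87² = 14130 > 11449 = 107² → acute
1 of the 5 is obtuse.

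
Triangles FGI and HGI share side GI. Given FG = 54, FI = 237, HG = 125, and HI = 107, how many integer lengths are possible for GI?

48

From triangle FGI: 183 < GI < 291.
From triangle HGI: 18 < GI < 232.
Intersection: 183 < GI < 232, so integers 184 through 231: 48 values.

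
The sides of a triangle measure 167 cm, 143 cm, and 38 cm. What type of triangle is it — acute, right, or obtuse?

Compare the square of the longest side to the sum of squares of the other two: 38² + 143² = 21893 < 27889 = 167².

obtuse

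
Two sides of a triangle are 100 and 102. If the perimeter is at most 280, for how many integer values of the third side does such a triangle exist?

76

Triangle inequality: 2 < x < 202. Perimeter ≤ 280 gives x ≤ 280 − 100 − 102 = 78.
So 2 < x ≤ 78; integers 3 through 78: 76 values.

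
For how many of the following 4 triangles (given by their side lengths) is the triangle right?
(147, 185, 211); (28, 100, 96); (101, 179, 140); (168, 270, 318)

2

(147,185,211): 147²+185² = 55834 > 44521 = 211² → acute
(28,100,96): 28²+96² = 10000 = 100² → right
(101,179,140): 101²+140² = 29801 < 32041 = 179² → obtuse
(168,270,318): 168²+270² = 101124 = 318² → right
2 of the 4 are right.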